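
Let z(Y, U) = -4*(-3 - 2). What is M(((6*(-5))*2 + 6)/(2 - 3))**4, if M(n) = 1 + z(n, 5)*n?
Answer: 1365534810721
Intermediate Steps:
z(Y, U) = 20 (z(Y, U) = -4*(-5) = 20)
M(n) = 1 + 20*n
M(((6*(-5))*2 + 6)/(2 - 3))**4 = (1 + 20*(((6*(-5))*2 + 6)/(2 - 3)))**4 = (1 + 20*((-30*2 + 6)/(-1)))**4 = (1 + 20*((-60 + 6)*(-1)))**4 = (1 + 20*(-54*(-1)))**4 = (1 + 20*54)**4 = (1 + 1080)**4 = 1081**4 = 1365534810721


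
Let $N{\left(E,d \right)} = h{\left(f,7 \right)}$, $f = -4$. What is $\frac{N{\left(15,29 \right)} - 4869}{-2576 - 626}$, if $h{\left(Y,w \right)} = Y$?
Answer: $\frac{4873}{3202} \approx 1.5219$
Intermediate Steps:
$N{\left(E,d \right)} = -4$
$\frac{N{\left(15,29 \right)} - 4869}{-2576 - 626} = \frac{-4 - 4869}{-2576 - 626} = - \frac{4873}{-3202} = \left(-4873\right) \left(- \frac{1}{3202}\right) = \frac{4873}{3202}$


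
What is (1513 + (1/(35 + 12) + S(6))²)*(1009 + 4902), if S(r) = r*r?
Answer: 36698242526/2209 ≈ 1.6613e+7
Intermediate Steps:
S(r) = r²
(1513 + (1/(35 + 12) + S(6))²)*(1009 + 4902) = (1513 + (1/(35 + 12) + 6²)²)*(1009 + 4902) = (1513 + (1/47 + 36)²)*5911 = (1513 + (1693/47)²)*5911 = (1513 + 2866249/2209)*5911 = (6208466/2209)*5911 = 36698242526/2209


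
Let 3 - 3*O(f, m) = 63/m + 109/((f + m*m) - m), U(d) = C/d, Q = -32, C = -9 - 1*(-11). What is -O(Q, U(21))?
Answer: 1544951/7075 ≈ 218.37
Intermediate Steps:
C = 2 (C = -9 + 11 = 2)
U(d) = 2/d
O(f, m) = 1 - 21/m - 109/(3*(f + m**2 - m)) (O(f, m) = 1 - (63/m + 109/((f + m*m) - m))/3 = 1 - (63/m + 109/((f + m**2) - m))/3 = 1 - (63/m + 109/(f + m**2 - m))/3 = 1 + (-21/m - 109/(3*(f + m**2 - m))) = 1 - 21/m - 109/(3*(f + m**2 - m)))
-O(Q, U(21)) = -((2/21)**3 - 22*(2/21)**2 - 21*(-32) - 92/(3*21) - 64/21)/((2/21)*(-32 + (2/21)**2 - 2/21)) = -((2*(1/21))**3 - 22*(2*(1/21))**2 + 672 - 92/(3*21) - 64/21)/((2*(1/21))*(-32 + (2*(1/21))**2 - 2/21)) = -((2/21)**3 - 22*(2/21)**2 + 672 - 46/3*2/21 - 32*2/21)/(2/21*(-32 + (2/21)**2 - 1*2/21)) = -21*(8/9261 - 22*4/441 + 672 - 92/63 - 64/21)/(2*(-32 + 4/441 - 2/21)) = -21*(8/9261 - 88/441 + 672 - 92/63 - 64/21)/(2*(-14150/441)) = -21*(-441)*6179804/(2*14150*9261) = -1*(-1544951/7075) = 1544951/7075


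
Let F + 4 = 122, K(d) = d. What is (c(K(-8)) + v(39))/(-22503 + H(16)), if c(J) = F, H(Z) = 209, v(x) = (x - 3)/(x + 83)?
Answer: -3608/679967 ≈ -0.0053061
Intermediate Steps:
v(x) = (-3 + x)/(83 + x)
F = 118 (F = -4 + 122 = 118)
c(J) = 118
(c(K(-8)) + v(39))/(-22503 + H(16)) = (118 + (-3 + 39)/(83 + 39))/(-22503 + 209) = (118 + 36/122)/(-22294) = (118 + (1/122)*36)*(-1/22294) = (118 + 18/61)*(-1/22294) = (7216/61)*(-1/22294) = -3608/679967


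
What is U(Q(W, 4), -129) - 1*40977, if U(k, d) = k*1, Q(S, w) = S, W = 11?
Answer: -40966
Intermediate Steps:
U(k, d) = k
U(Q(W, 4), -129) - 1*40977 = 11 - 1*40977 = 11 - 40977 = -40966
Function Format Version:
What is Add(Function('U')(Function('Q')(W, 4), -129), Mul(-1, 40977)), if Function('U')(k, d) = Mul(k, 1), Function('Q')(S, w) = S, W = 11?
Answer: -40966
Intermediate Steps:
Function('U')(k, d) = k
Add(Function('U')(Function('Q')(W, 4), -129), Mul(-1, 40977)) = Add(11, Mul(-1, 40977)) = Add(11, -40977) = -40966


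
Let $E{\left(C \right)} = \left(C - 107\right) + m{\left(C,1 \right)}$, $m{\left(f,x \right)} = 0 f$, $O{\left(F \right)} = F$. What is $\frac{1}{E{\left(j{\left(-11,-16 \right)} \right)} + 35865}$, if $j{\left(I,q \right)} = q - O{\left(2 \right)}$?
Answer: $\frac{1}{35740} \approx 2.798 \cdot 10^{-5}$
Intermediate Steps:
$m{\left(f,x \right)} = 0$
$j{\left(I,q \right)} = -2 + q$ ($j{\left(I,q \right)} = q - 2 = -2 + q$)
$E{\left(C \right)} = -107 + C$ ($E{\left(C \right)} = \left(C - 107\right) + 0 = \left(-107 + C\right) + 0 = -107 + C$)
$\frac{1}{E{\left(j{\left(-11,-16 \right)} \right)} + 35865} = \frac{1}{\left(-107 - 18\right) + 35865} = \frac{1}{-125 + 35865} = \frac{1}{35740}$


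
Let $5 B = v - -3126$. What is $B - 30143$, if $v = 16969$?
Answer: $-26124$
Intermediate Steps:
$B = 4019$ ($B = \frac{16969 - -3126}{5} = \frac{16969 + 3126}{5} = \frac{1}{5} \cdot 20095 = 4019$)
$B - 30143 = 4019 - 30143 = -26124$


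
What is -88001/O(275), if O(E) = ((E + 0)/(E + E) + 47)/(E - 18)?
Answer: -45232514/95 ≈ -4.7613e+5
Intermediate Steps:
O(E) = 95/(2*(-18 + E)) (O(E) = (E/((2*E)) + 47)/(-18 + E) = (E*(1/(2*E)) + 47)/(-18 + E) = (1/2 + 47)/(-18 + E) = 95/(2*(-18 + E)))
-88001/O(275) = -88001/(95/(2*(-18 + 275))) = -88001/((95/2)/257) = -88001/((95/2)*(1/257)) = -88001/95/514 = -88001*514/95 = -45232514/95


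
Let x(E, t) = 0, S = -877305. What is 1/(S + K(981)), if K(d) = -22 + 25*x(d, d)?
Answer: -1/877327 ≈ -1.1398e-6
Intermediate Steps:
K(d) = -22 (K(d) = -22 + 25*0 = -22 + 0 = -22)
1/(S + K(981)) = 1/(-877305 - 22) = 1/(-877327) = -1/877327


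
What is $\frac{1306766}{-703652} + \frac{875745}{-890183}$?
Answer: $- \frac{889740299459}{313189524158} \approx -2.8409$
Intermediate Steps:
$\frac{1306766}{-703652} + \frac{875745}{-890183} = 1306766 \left(- \frac{1}{703652}\right) + 875745 \left(- \frac{1}{890183}\right) = - \frac{653383}{351826} - \frac{875745}{890183} = - \frac{889740299459}{313189524158}$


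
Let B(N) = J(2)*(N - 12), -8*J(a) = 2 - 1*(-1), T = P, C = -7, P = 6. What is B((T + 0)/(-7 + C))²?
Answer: 68121/3136 ≈ 21.722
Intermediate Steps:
T = 6
J(a) = -3/8 (J(a) = -(2 - 1*(-1))/8 = -(2 + 1)/8 = -⅛*3 = -3/8)
B(N) = 9/2 - 3*N/8 (B(N) = -3*(N - 12)/8 = -3*(-12 + N)/8 = 9/2 - 3*N/8)
B((T + 0)/(-7 + C))² = (9/2 - 3*(6 + 0)/(8*(-7 - 7)))² = (9/2 - 9/(4*(-14)))² = (9/2 - 9*(-1)/(4*14))² = (9/2 - 3/8*(-3/7))² = (9/2 + 9/56)² = (261/56)² = 68121/3136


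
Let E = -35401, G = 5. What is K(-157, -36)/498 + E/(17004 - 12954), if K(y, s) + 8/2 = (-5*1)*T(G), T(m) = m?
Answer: -1478929/168075 ≈ -8.7992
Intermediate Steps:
K(y, s) = -29 (K(y, s) = -4 - 5*1*5 = -4 - 5*5 = -4 - 25 = -29)
K(-157, -36)/498 + E/(17004 - 12954) = -29/498 - 35401/(17004 - 12954) = -29*1/498 - 35401/4050 = -29/498 - 35401*1/4050 = -29/498 - 35401/4050 = -1478929/168075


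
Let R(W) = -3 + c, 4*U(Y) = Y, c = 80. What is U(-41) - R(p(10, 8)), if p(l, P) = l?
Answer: -349/4 ≈ -87.250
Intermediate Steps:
U(Y) = Y/4
R(W) = 77 (R(W) = -3 + 80 = 77)
U(-41) - R(p(10, 8)) = (1/4)*(-41) - 1*77 = -41/4 - 77 = -349/4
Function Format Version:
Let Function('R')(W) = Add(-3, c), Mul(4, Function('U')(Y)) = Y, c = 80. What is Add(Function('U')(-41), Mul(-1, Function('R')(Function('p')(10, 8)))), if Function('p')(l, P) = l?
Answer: Rational(-349, 4) ≈ -87.250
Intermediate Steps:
Function('U')(Y) = Mul(Rational(1, 4), Y)
Function('R')(W) = 77 (Function('R')(W) = Add(-3, 80) = 77)
Add(Function('U')(-41), Mul(-1, Function('R')(Function('p')(10, 8)))) = Add(Mul(Rational(1, 4), -41), Mul(-1, 77)) = Add(Rational(-41, 4), -77) = Rational(-349, 4)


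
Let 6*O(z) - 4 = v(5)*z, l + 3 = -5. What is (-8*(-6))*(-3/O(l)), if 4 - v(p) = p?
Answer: -72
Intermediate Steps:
l = -8 (l = -3 - 5 = -8)
v(p) = 4 - p
O(z) = ⅔ - z/6 (O(z) = ⅔ + ((4 - 1*5)*z)/6 = ⅔ + ((4 - 5)*z)/6 = ⅔ + (-z)/6 = ⅔ - z/6)
(-8*(-6))*(-3/O(l)) = (-8*(-6))*(-3/(⅔ - ⅙*(-8))) = 48*(-3/(⅔ + 4/3)) = 48*(-3/2) = -72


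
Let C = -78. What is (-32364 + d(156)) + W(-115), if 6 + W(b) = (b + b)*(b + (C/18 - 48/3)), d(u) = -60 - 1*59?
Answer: -4087/3 ≈ -1362.3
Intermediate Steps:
d(u) = -119 (d(u) = -60 - 59 = -119)
W(b) = -6 + 2*b*(-61/3 + b) (W(b) = -6 + (b + b)*(b + (-78/18 - 48/3)) = -6 + (2*b)*(b + (-78*1/18 - 48*⅓)) = -6 + (2*b)*(b + (-13/3 - 16)) = -6 + (2*b)*(b - 61/3) = -6 + (2*b)*(-61/3 + b) = -6 + 2*b*(-61/3 + b))
(-32364 + d(156)) + W(-115) = (-32364 - 119) + (-6 + 2*(-115)² - 122/3*(-115)) = -32483 + (-6 + 2*13225 + 14030/3) = -32483 + (-6 + 26450 + 14030/3) = -32483 + 93362/3 = -4087/3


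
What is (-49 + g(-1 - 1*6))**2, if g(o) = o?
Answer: 3136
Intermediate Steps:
(-49 + g(-1 - 1*6))**2 = (-49 + (-1 - 1*6))**2 = (-49 + (-1 - 6))**2 = (-49 - 7)**2 = (-56)**2 = 3136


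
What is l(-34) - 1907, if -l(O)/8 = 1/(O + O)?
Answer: -32417/17 ≈ -1906.9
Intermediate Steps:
l(O) = -4/O (l(O) = -8/(O + O) = -8*1/(2*O) = -4/O)
l(-34) - 1907 = -4/(-34) - 1907 = -4*(-1/34) - 1907 = 2/17 - 1907 = -32417/17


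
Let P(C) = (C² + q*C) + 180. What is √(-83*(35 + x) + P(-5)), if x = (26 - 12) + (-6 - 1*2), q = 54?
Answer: 34*I*√3 ≈ 58.89*I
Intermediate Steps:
x = 6 (x = 14 + (-6 - 2) = 14 - 8 = 6)
P(C) = 180 + C² + 54*C (P(C) = (C² + 54*C) + 180 = 180 + C² + 54*C)
√(-83*(35 + x) + P(-5)) = √(-83*(35 + 6) + (180 + (-5)² + 54*(-5))) = √(-83*41 + (180 + 25 - 270)) = √(-3403 - 65) = √(-3468) = 34*I*√3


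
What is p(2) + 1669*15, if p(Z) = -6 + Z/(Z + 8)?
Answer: 125146/5 ≈ 25029.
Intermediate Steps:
p(Z) = -6 + Z/(8 + Z)
p(2) + 1669*15 = (-48 - 5*2)/(8 + 2) + 1669*15 = (-48 - 10)/10 + 25035 = (⅒)*(-58) + 25035 = -29/5 + 25035 = 125146/5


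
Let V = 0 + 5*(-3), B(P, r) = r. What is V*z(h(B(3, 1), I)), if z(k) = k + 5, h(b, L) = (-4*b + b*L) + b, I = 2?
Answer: -60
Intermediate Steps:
h(b, L) = -3*b + L*b (h(b, L) = (-4*b + L*b) + b = -3*b + L*b)
z(k) = 5 + k
V = -15 (V = 0 - 15 = -15)
V*z(h(B(3, 1), I)) = -15*(5 + 1*(-3 + 2)) = -15*(5 + 1*(-1)) = -15*(5 - 1) = -15*4 = -60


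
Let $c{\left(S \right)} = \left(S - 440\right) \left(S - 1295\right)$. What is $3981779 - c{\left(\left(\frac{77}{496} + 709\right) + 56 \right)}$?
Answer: $\frac{1021965421895}{246016} \approx 4.1541 \cdot 10^{6}$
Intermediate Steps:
$c{\left(S \right)} = \left(-1295 + S\right) \left(-440 + S\right)$ ($c{\left(S \right)} = \left(-440 + S\right) \left(-1295 + S\right) = \left(-1295 + S\right) \left(-440 + S\right)$)
$3981779 - c{\left(\left(\frac{77}{496} + 709\right) + 56 \right)} = 3981779 - \left(569800 + \left(\left(\frac{77}{496} + 709\right) + 56\right)^{2} - 1735 \left(\left(\frac{77}{496} + 709\right) + 56\right)\right) = 3981779 - \left(569800 + \left(\frac{351741}{496} + 56\right)^{2} - 1735 \left(\frac{351741}{496} + 56\right)\right) = 3981779 - \left(569800 + \left(\frac{379517}{496}\right)^{2} - \frac{658461995}{496}\right) = 3981779 - \left(569800 + \frac{144033153289}{246016} - \frac{658461995}{496}\right) = 3981779 - - \frac{42384079431}{246016} = 3981779 + \frac{42384079431}{246016} = \frac{1021965421895}{246016}$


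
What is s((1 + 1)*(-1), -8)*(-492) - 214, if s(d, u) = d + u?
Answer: 4706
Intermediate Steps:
s((1 + 1)*(-1), -8)*(-492) - 214 = ((1 + 1)*(-1) - 8)*(-492) - 214 = (2*(-1) - 8)*(-492) - 214 = (-2 - 8)*(-492) - 214 = -10*(-492) - 214 = 4920 - 214 = 4706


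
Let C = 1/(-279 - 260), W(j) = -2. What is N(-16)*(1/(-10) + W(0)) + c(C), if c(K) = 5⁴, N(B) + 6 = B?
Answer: 3356/5 ≈ 671.20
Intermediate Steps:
N(B) = -6 + B
C = -1/539 (C = 1/(-539) = -1/539 ≈ -0.0018553)
c(K) = 625
N(-16)*(1/(-10) + W(0)) + c(C) = (-6 - 16)*(1/(-10) - 2) + 625 = -22*(-⅒ - 2) + 625 = -22*(-21/10) + 625 = 231/5 + 625 = 3356/5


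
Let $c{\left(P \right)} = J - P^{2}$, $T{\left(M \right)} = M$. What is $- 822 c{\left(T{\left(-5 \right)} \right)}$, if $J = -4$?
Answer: $23838$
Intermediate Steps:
$c{\left(P \right)} = -4 - P^{2}$
$- 822 c{\left(T{\left(-5 \right)} \right)} = - 822 \left(-4 - \left(-5\right)^{2}\right) = - 822 \left(-4 - 25\right) = \left(-822\right) \left(-29\right) = 23838$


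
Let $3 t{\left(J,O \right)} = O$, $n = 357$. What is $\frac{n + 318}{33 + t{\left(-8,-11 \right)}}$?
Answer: $\frac{2025}{88} \approx 23.011$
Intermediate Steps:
$t{\left(J,O \right)} = \frac{O}{3}$
$\frac{n + 318}{33 + t{\left(-8,-11 \right)}} = \frac{357 + 318}{33 + \frac{1}{3} \left(-11\right)} = \frac{675}{33 - \frac{11}{3}} = \frac{675}{\frac{88}{3}} = 675 \cdot \frac{3}{88} = \frac{2025}{88}$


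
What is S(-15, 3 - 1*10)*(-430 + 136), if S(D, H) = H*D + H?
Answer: -28812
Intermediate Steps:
S(D, H) = H + D*H (S(D, H) = D*H + H = H + D*H)
S(-15, 3 - 1*10)*(-430 + 136) = ((3 - 1*10)*(1 - 15))*(-430 + 136) = ((3 - 10)*(-14))*(-294) = -7*(-14)*(-294) = 98*(-294) = -28812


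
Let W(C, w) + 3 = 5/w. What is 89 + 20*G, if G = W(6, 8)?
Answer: 83/2 ≈ 41.500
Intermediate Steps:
W(C, w) = -3 + 5/w
G = -19/8 (G = -3 + 5/8 = -19/8 ≈ -2.3750)
89 + 20*G = 89 + 20*(-19/8) = 89 - 95/2 = 83/2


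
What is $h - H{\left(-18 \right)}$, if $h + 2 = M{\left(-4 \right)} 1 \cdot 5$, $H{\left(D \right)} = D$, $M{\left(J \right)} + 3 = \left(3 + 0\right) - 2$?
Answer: $6$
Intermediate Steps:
$M{\left(J \right)} = -2$ ($M{\left(J \right)} = -3 + \left(\left(3 + 0\right) - 2\right) = -3 + \left(3 - 2\right) = -3 + 1 = -2$)
$h = -12$ ($h = -2 + \left(-2\right) 1 \cdot 5 = -2 - 10 = -12$)
$h - H{\left(-18 \right)} = -12 - -18 = -12 + 18 = 6$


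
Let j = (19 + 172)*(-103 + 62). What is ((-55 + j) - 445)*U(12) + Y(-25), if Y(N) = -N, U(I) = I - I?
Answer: 25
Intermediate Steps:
j = -7831 (j = 191*(-41) = -7831)
U(I) = 0
((-55 + j) - 445)*U(12) + Y(-25) = ((-55 - 7831) - 445)*0 - 1*(-25) = (-7886 - 445)*0 + 25 = -8331*0 + 25 = 0 + 25 = 25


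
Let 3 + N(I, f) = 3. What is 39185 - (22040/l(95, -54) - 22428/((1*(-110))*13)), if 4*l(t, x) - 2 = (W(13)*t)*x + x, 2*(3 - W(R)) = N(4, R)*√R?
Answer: 216266314181/5520515 ≈ 39175.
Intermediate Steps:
N(I, f) = 0 (N(I, f) = -3 + 3 = 0)
W(R) = 3 (W(R) = 3 - 0*√R = 3 - ½*0 = 3 + 0 = 3)
l(t, x) = ½ + x/4 + 3*t*x/4 (l(t, x) = ½ + ((3*t)*x + x)/4 = ½ + (3*t*x + x)/4 = ½ + (x + 3*t*x)/4 = ½ + (x/4 + 3*t*x/4) = ½ + x/4 + 3*t*x/4)
39185 - (22040/l(95, -54) - 22428/((1*(-110))*13)) = 39185 - (22040/(½ + (¼)*(-54) + (¾)*95*(-54)) - 22428/((1*(-110))*13)) = 39185 - (22040/(½ - 27/2 - 7695/2) - 22428/((-110*13))) = 39185 - (22040/(-7721/2) - 22428/(-1430)) = 39185 - (22040*(-2/7721) - 22428*(-1/1430)) = 39185 - (-44080/7721 + 11214/715) = 39185 - 1*55066094/5520515 = 39185 - 55066094/5520515 = 216266314181/5520515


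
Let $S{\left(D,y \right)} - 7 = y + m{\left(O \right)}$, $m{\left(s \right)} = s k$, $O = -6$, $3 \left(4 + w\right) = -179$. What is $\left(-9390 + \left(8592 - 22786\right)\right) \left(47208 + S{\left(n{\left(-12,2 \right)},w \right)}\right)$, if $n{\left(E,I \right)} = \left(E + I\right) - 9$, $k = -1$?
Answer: $- \frac{3336475648}{3} \approx -1.1122 \cdot 10^{9}$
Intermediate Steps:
$w = - \frac{191}{3}$ ($w = -4 + \frac{1}{3} \left(-179\right) = -4 - \frac{179}{3} = - \frac{191}{3} \approx -63.667$)
$n{\left(E,I \right)} = -9 + E + I$
$m{\left(s \right)} = - s$ ($m{\left(s \right)} = s \left(-1\right) = - s$)
$S{\left(D,y \right)} = 13 + y$ ($S{\left(D,y \right)} = 7 + \left(y - -6\right) = 7 + \left(y + 6\right) = 7 + \left(6 + y\right) = 13 + y$)
$\left(-9390 + \left(8592 - 22786\right)\right) \left(47208 + S{\left(n{\left(-12,2 \right)},w \right)}\right) = \left(-9390 + \left(8592 - 22786\right)\right) \left(47208 + \left(13 - \frac{191}{3}\right)\right) = \left(-9390 - 14194\right) \left(47208 - \frac{152}{3}\right) = \left(-23584\right) \frac{141472}{3} = - \frac{3336475648}{3}$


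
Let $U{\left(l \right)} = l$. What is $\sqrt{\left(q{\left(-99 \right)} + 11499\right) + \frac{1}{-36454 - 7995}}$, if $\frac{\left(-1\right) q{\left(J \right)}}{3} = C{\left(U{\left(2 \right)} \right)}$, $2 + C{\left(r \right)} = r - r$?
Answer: $\frac{4 \sqrt{1420661558441}}{44449} \approx 107.26$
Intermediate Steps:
$C{\left(r \right)} = -2$ ($C{\left(r \right)} = -2 + \left(r - r\right) = -2 + 0 = -2$)
$q{\left(J \right)} = 6$ ($q{\left(J \right)} = \left(-3\right) \left(-2\right) = 6$)
$\sqrt{\left(q{\left(-99 \right)} + 11499\right) + \frac{1}{-36454 - 7995}} = \sqrt{\left(6 + 11499\right) + \frac{1}{-36454 - 7995}} = \sqrt{11505 + \frac{1}{-44449}} = \sqrt{11505 - \frac{1}{44449}} = \sqrt{\frac{511385744}{44449}} = \frac{4 \sqrt{1420661558441}}{44449}$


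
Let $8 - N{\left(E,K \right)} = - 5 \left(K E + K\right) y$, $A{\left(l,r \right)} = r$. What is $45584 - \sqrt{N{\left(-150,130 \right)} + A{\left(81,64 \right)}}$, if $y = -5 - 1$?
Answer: $45584 - 2 \sqrt{145293} \approx 44822.0$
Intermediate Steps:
$y = -6$ ($y = -5 - 1 = -6$)
$N{\left(E,K \right)} = 8 - 30 K - 30 E K$ ($N{\left(E,K \right)} = 8 - - 5 \left(K E + K\right) \left(-6\right) = 8 - - 5 \left(E K + K\right) \left(-6\right) = 8 - - 5 \left(K + E K\right) \left(-6\right) = 8 - \left(- 5 K - 5 E K\right) \left(-6\right) = 8 - \left(30 K + 30 E K\right) = 8 - 30 K - 30 E K$)
$45584 - \sqrt{N{\left(-150,130 \right)} + A{\left(81,64 \right)}} = 45584 - \sqrt{\left(8 - 3900 - \left(-4500\right) 130\right) + 64} = 45584 - \sqrt{\left(8 - 3900 + 585000\right) + 64} = 45584 - \sqrt{581108 + 64} = 45584 - \sqrt{581172} = 45584 - 2 \sqrt{145293}$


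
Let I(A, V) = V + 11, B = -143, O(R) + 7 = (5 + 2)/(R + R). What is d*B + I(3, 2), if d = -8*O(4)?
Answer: -6994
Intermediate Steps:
O(R) = -7 + 7/(2*R) (O(R) = -7 + (5 + 2)/(R + R) = -7 + 7/((2*R)) = -7 + 7*(1/(2*R)) = -7 + 7/(2*R))
I(A, V) = 11 + V
d = 49 (d = -8*(-7 + (7/2)/4) = -8*(-7 + (7/2)*(¼)) = -8*(-7 + 7/8) = -8*(-49/8) = 49)
d*B + I(3, 2) = 49*(-143) + (11 + 2) = -7007 + 13 = -6994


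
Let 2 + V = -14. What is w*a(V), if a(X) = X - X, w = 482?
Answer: 0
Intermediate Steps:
V = -16 (V = -2 - 14 = -16)
a(X) = 0
w*a(V) = 482*0 = 0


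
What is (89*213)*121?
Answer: 2293797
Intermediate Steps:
(89*213)*121 = 18957*121 = 2293797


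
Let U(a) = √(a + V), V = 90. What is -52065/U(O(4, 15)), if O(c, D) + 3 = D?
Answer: -17355*√102/34 ≈ -5155.2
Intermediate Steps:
O(c, D) = -3 + D
U(a) = √(90 + a) (U(a) = √(a + 90) = √(90 + a))
-52065/U(O(4, 15)) = -52065/√(90 + (-3 + 15)) = -52065/√(90 + 12) = -52065*√102/102 = -17355*√102/34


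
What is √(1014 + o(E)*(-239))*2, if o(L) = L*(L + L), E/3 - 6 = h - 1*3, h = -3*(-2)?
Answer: 4*I*√86862 ≈ 1178.9*I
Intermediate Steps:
h = 6
E = 27 (E = 18 + 3*(6 - 1*3) = 18 + 3*(6 - 3) = 18 + 3*3 = 18 + 9 = 27)
o(L) = 2*L² (o(L) = L*(2*L) = 2*L²)
√(1014 + o(E)*(-239))*2 = √(1014 + (2*27²)*(-239))*2 = √(1014 + (2*729)*(-239))*2 = √(1014 + 1458*(-239))*2 = √(1014 - 348462)*2 = √(-347448)*2 = (2*I*√86862)*2 = 4*I*√86862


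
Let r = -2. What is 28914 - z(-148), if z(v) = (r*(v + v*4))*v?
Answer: 247954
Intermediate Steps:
z(v) = -10*v**2 (z(v) = (-2*(v + v*4))*v = (-2*(v + 4*v))*v = (-10*v)*v = -10*v**2)
28914 - z(-148) = 28914 - (-10)*(-148)**2 = 28914 - (-10)*21904 = 28914 - 1*(-219040) = 28914 + 219040 = 247954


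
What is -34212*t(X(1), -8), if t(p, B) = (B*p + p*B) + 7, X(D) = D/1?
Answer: 307908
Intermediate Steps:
X(D) = D (X(D) = D*1 = D)
t(p, B) = 7 + 2*B*p (t(p, B) = (B*p + B*p) + 7 = 2*B*p + 7 = 7 + 2*B*p)
-34212*t(X(1), -8) = -34212*(7 + 2*(-8)*1) = -34212*(7 - 16) = -34212*(-9) = 307908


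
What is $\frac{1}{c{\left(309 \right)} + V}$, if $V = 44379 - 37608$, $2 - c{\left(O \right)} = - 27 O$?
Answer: $\frac{1}{15116} \approx 6.6155 \cdot 10^{-5}$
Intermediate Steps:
$c{\left(O \right)} = 2 + 27 O$ ($c{\left(O \right)} = 2 - - 27 O = 2 + 27 O$)
$V = 6771$ ($V = 44379 - 37608 = 6771$)
$\frac{1}{c{\left(309 \right)} + V} = \frac{1}{\left(2 + 27 \cdot 309\right) + 6771} = \frac{1}{\left(2 + 8343\right) + 6771} = \frac{1}{8345 + 6771} = \frac{1}{15116}$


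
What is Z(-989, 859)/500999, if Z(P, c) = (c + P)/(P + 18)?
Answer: 130/486470029 ≈ 2.6723e-7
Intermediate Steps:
Z(P, c) = (P + c)/(18 + P)
Z(-989, 859)/500999 = ((-989 + 859)/(18 - 989))/500999 = (-130/(-971))*(1/500999) = -1/971*(-130)*(1/500999) = (130/971)*(1/500999) = 130/486470029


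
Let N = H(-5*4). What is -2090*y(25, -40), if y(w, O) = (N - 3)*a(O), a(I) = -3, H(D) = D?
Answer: -144210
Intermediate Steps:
N = -20 (N = -5*4 = -20)
y(w, O) = 69 (y(w, O) = (-20 - 3)*(-3) = -23*(-3) = 69)
-2090*y(25, -40) = -2090*69 = -144210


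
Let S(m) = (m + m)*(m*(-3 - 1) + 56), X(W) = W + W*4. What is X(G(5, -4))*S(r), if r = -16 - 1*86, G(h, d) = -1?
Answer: 473280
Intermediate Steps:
X(W) = 5*W (X(W) = W + 4*W = 5*W)
r = -102 (r = -16 - 86 = -102)
S(m) = 2*m*(56 - 4*m) (S(m) = (2*m)*(m*(-4) + 56) = (2*m)*(-4*m + 56) = (2*m)*(56 - 4*m) = 2*m*(56 - 4*m))
X(G(5, -4))*S(r) = (5*(-1))*(8*(-102)*(14 - 1*(-102))) = -40*(-102)*(14 + 102) = -40*(-102)*116 = -5*(-94656) = 473280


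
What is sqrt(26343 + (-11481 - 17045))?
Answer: I*sqrt(2183) ≈ 46.723*I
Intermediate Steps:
sqrt(26343 + (-11481 - 17045)) = sqrt(26343 - 28526) = sqrt(-2183) = I*sqrt(2183)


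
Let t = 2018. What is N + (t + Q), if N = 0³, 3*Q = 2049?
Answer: 2701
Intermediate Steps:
Q = 683 (Q = (⅓)*2049 = 683)
N = 0
N + (t + Q) = 0 + (2018 + 683) = 0 + 2701 = 2701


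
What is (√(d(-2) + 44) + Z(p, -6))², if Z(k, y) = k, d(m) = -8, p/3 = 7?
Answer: 729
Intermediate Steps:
p = 21 (p = 3*7 = 21)
(√(d(-2) + 44) + Z(p, -6))² = (√(-8 + 44) + 21)² = (√36 + 21)² = (6 + 21)² = 27² = 729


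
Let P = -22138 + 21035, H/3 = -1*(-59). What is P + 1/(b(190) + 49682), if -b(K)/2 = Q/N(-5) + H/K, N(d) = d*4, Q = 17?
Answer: -10411822357/9439549 ≈ -1103.0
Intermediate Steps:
N(d) = 4*d
H = 177 (H = 3*(-1*(-59)) = 3*59 = 177)
b(K) = 17/10 - 354/K (b(K) = -2*(17/((4*(-5))) + 177/K) = -2*(17/(-20) + 177/K) = -2*(17*(-1/20) + 177/K) = -2*(-17/20 + 177/K) = 17/10 - 354/K)
P = -1103
P + 1/(b(190) + 49682) = -1103 + 1/((17/10 - 354/190) + 49682) = -1103 + 1/((17/10 - 354*1/190) + 49682) = -1103 + 1/((17/10 - 177/95) + 49682) = -1103 + 1/(-31/190 + 49682) = -1103 + 1/(9439549/190) = -1103 + 190/9439549 = -10411822357/9439549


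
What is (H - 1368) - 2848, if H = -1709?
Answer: -5925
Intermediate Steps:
(H - 1368) - 2848 = (-1709 - 1368) - 2848 = -3077 - 2848 = -5925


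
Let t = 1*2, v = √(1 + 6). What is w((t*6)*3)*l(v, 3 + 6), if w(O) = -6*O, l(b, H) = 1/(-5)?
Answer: 216/5 ≈ 43.200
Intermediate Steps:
v = √7 ≈ 2.6458
t = 2
l(b, H) = -⅕
w((t*6)*3)*l(v, 3 + 6) = -6*2*6*3*(-⅕) = -72*3*(-⅕) = -6*36*(-⅕) = -216*(-⅕) = 216/5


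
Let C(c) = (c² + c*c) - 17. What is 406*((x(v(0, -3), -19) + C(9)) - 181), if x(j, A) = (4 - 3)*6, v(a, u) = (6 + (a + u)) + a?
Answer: -12180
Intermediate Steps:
C(c) = -17 + 2*c² (C(c) = (c² + c²) - 17 = 2*c² - 17 = -17 + 2*c²)
v(a, u) = 6 + u + 2*a (v(a, u) = (6 + a + u) + a = 6 + u + 2*a)
x(j, A) = 6 (x(j, A) = 1*6 = 6)
406*((x(v(0, -3), -19) + C(9)) - 181) = 406*((6 + (-17 + 2*9²)) - 181) = 406*((6 + (-17 + 2*81)) - 181) = 406*((6 + (-17 + 162)) - 181) = 406*((6 + 145) - 181) = 406*(151 - 181) = 406*(-30) = -12180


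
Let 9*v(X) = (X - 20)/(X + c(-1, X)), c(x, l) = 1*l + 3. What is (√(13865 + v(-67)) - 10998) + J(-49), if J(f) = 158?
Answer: -10840 + √2141446782/393 ≈ -10722.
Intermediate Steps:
c(x, l) = 3 + l (c(x, l) = l + 3 = 3 + l)
v(X) = (-20 + X)/(9*(3 + 2*X)) (v(X) = ((X - 20)/(X + (3 + X)))/9 = ((-20 + X)/(3 + 2*X))/9 = (-20 + X)/(9*(3 + 2*X)))
(√(13865 + v(-67)) - 10998) + J(-49) = (√(13865 + (-20 - 67)/(9*(3 + 2*(-67)))) - 10998) + 158 = (√(13865 + (⅑)*(-87)/(3 - 134)) - 10998) + 158 = (√(13865 + (⅑)*(-87)/(-131)) - 10998) + 158 = (√(13865 + (⅑)*(-1/131)*(-87)) - 10998) + 158 = (√(13865 + 29/393) - 10998) + 158 = (√(5448974/393) - 10998) + 158 = (√2141446782/393 - 10998) + 158 = (-10998 + √2141446782/393) + 158 = -10840 + √2141446782/393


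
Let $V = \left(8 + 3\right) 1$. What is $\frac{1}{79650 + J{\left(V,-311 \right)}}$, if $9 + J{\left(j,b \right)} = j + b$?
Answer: $\frac{1}{79341} \approx 1.2604 \cdot 10^{-5}$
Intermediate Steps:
$V = 11$ ($V = 11 \cdot 1 = 11$)
$J{\left(j,b \right)} = -9 + b + j$ ($J{\left(j,b \right)} = -9 + \left(j + b\right) = -9 + \left(b + j\right) = -9 + b + j$)
$\frac{1}{79650 + J{\left(V,-311 \right)}} = \frac{1}{79650 - 309} = \frac{1}{79341}$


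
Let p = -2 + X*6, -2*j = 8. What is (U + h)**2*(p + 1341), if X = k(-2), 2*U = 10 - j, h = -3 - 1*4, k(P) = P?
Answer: 0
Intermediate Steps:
j = -4 (j = -1/2*8 = -4)
h = -7 (h = -3 - 4 = -7)
U = 7 (U = (10 - 1*(-4))/2 = (10 + 4)/2 = (1/2)*14 = 7)
X = -2
p = -14 (p = -2 - 2*6 = -2 - 12 = -14)
(U + h)**2*(p + 1341) = (7 - 7)**2*(-14 + 1341) = 0**2*1327 = 0*1327 = 0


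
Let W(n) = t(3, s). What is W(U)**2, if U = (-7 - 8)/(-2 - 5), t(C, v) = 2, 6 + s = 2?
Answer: 4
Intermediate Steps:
s = -4 (s = -6 + 2 = -4)
U = 15/7 (U = -15/(-7) = -15*(-1/7) = 15/7 ≈ 2.1429)
W(n) = 2
W(U)**2 = 2**2 = 4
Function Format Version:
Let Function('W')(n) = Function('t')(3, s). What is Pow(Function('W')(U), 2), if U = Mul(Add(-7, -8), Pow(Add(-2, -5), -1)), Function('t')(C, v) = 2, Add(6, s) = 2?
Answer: 4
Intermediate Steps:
s = -4 (s = Add(-6, 2) = -4)
U = Rational(15, 7) (U = Mul(-15, Pow(-7, -1)) = Mul(-15, Rational(-1, 7)) = Rational(15, 7) ≈ 2.1429)
Function('W')(n) = 2
Pow(Function('W')(U), 2) = Pow(2, 2) = 4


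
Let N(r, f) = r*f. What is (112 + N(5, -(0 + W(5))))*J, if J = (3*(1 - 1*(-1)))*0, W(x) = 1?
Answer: 0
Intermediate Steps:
N(r, f) = f*r
J = 0 (J = (3*(1 + 1))*0 = (3*2)*0 = 6*0 = 0)
(112 + N(5, -(0 + W(5))))*J = (112 - (0 + 1)*5)*0 = (112 - 1*1*5)*0 = (112 - 1*5)*0 = (112 - 5)*0 = 107*0 = 0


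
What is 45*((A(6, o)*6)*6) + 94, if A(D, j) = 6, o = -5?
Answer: 9814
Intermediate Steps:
45*((A(6, o)*6)*6) + 94 = 45*((6*6)*6) + 94 = 45*(36*6) + 94 = 45*216 + 94 = 9720 + 94 = 9814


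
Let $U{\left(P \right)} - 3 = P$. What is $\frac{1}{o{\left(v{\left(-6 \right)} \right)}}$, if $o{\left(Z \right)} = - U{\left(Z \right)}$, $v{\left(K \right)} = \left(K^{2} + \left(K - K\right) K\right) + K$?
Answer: $- \frac{1}{33} \approx -0.030303$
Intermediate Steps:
$U{\left(P \right)} = 3 + P$
$v{\left(K \right)} = K + K^{2}$ ($v{\left(K \right)} = \left(K^{2} + 0 K\right) + K = \left(K^{2} + 0\right) + K = K^{2} + K = K + K^{2}$)
$o{\left(Z \right)} = -3 - Z$ ($o{\left(Z \right)} = - (3 + Z) = -3 - Z$)
$\frac{1}{o{\left(v{\left(-6 \right)} \right)}} = \frac{1}{-3 - - 6 \left(1 - 6\right)} = \frac{1}{-3 - \left(-6\right) \left(-5\right)} = \frac{1}{-3 - 30} = \frac{1}{-33} = - \frac{1}{33}$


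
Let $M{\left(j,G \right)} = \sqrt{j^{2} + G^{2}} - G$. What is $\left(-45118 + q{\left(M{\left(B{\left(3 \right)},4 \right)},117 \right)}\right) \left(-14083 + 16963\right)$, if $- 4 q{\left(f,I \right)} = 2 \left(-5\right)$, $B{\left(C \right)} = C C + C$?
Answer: $-129932640$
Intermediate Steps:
$B{\left(C \right)} = C + C^{2}$ ($B{\left(C \right)} = C^{2} + C = C + C^{2}$)
$M{\left(j,G \right)} = \sqrt{G^{2} + j^{2}} - G$
$q{\left(f,I \right)} = \frac{5}{2}$ ($q{\left(f,I \right)} = - \frac{2 \left(-5\right)}{4} = \left(- \frac{1}{4}\right) \left(-10\right) = \frac{5}{2}$)
$\left(-45118 + q{\left(M{\left(B{\left(3 \right)},4 \right)},117 \right)}\right) \left(-14083 + 16963\right) = \left(-45118 + \frac{5}{2}\right) \left(-14083 + 16963\right) = \left(- \frac{90231}{2}\right) 2880 = -129932640$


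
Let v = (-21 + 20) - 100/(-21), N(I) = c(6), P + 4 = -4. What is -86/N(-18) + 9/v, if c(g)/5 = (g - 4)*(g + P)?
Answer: 5287/790 ≈ 6.6924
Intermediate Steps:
P = -8 (P = -4 - 4 = -8)
c(g) = 5*(-8 + g)*(-4 + g) (c(g) = 5*((g - 4)*(g - 8)) = 5*((-4 + g)*(-8 + g)) = 5*((-8 + g)*(-4 + g)) = 5*(-8 + g)*(-4 + g))
N(I) = -20 (N(I) = 160 - 60*6 + 5*6² = 160 - 360 + 5*36 = 160 - 360 + 180 = -20)
v = 79/21 (v = -1 - 100*(-1/21) = -1 + 100/21 = 79/21 ≈ 3.7619)
-86/N(-18) + 9/v = -86/(-20) + 9/(79/21) = -86*(-1/20) + 9*(21/79) = 43/10 + 189/79 = 5287/790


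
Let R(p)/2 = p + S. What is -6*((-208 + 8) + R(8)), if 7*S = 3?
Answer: 7692/7 ≈ 1098.9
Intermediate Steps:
S = 3/7 (S = (⅐)*3 = 3/7 ≈ 0.42857)
R(p) = 6/7 + 2*p (R(p) = 2*(p + 3/7) = 2*(3/7 + p) = 6/7 + 2*p)
-6*((-208 + 8) + R(8)) = -6*((-208 + 8) + (6/7 + 2*8)) = -6*(-200 + (6/7 + 16)) = -6*(-200 + 118/7) = -6*(-1282/7) = 7692/7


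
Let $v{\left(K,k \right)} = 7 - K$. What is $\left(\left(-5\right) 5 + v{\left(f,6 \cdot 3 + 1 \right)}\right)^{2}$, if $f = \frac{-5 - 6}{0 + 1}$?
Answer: $49$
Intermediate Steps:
$f = -11$ ($f = - \frac{11}{1} = \left(-11\right) 1 = -11$)
$\left(\left(-5\right) 5 + v{\left(f,6 \cdot 3 + 1 \right)}\right)^{2} = \left(\left(-5\right) 5 + \left(7 - -11\right)\right)^{2} = \left(-25 + \left(7 + 11\right)\right)^{2} = \left(-25 + 18\right)^{2} = \left(-7\right)^{2} = 49$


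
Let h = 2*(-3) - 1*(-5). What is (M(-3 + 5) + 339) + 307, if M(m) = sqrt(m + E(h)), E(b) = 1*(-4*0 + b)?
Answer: 647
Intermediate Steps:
h = -1 (h = -6 + 5 = -1)
E(b) = b (E(b) = 1*(0 + b) = 1*b = b)
M(m) = sqrt(-1 + m) (M(m) = sqrt(m - 1) = sqrt(-1 + m))
(M(-3 + 5) + 339) + 307 = (sqrt(-1 + (-3 + 5)) + 339) + 307 = (sqrt(-1 + 2) + 339) + 307 = (sqrt(1) + 339) + 307 = (1 + 339) + 307 = 340 + 307 = 647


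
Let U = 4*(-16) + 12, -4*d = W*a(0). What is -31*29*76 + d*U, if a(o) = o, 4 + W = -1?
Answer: -68324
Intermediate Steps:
W = -5 (W = -4 - 1 = -5)
d = 0 (d = -(-5)*0/4 = -1/4*0 = 0)
U = -52 (U = -64 + 12 = -52)
-31*29*76 + d*U = -31*29*76 + 0*(-52) = -899*76 + 0 = -68324 + 0 = -68324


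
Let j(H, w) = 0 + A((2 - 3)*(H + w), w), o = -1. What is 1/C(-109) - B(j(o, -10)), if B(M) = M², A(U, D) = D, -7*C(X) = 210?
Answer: -3001/30 ≈ -100.03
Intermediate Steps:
C(X) = -30 (C(X) = -⅐*210 = -30)
j(H, w) = w (j(H, w) = 0 + w = w)
1/C(-109) - B(j(o, -10)) = 1/(-30) - 1*(-10)² = -1/30 - 1*100 = -1/30 - 100 = -3001/30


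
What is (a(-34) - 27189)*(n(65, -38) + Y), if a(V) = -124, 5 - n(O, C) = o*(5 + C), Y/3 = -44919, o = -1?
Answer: 3681382705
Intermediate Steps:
Y = -134757 (Y = 3*(-44919) = -134757)
n(O, C) = 10 + C (n(O, C) = 5 - (-1)*(5 + C) = 5 - (-5 - C) = 5 + (5 + C) = 10 + C)
(a(-34) - 27189)*(n(65, -38) + Y) = (-124 - 27189)*((10 - 38) - 134757) = -27313*(-28 - 134757) = -27313*(-134785) = 3681382705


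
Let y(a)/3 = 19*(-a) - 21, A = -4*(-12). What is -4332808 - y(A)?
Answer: -4330009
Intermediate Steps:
A = 48
y(a) = -63 - 57*a (y(a) = 3*(19*(-a) - 21) = 3*(-19*a - 21) = 3*(-21 - 19*a) = -63 - 57*a)
-4332808 - y(A) = -4332808 - (-63 - 57*48) = -4332808 - (-63 - 2736) = -4332808 - 1*(-2799) = -4332808 + 2799 = -4330009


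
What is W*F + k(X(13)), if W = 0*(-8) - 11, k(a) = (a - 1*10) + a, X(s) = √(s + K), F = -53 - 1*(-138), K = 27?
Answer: -945 + 4*√10 ≈ -932.35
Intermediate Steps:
F = 85 (F = -53 + 138 = 85)
X(s) = √(27 + s) (X(s) = √(s + 27) = √(27 + s))
k(a) = -10 + 2*a (k(a) = (a - 10) + a = (-10 + a) + a = -10 + 2*a)
W = -11 (W = 0 - 11 = -11)
W*F + k(X(13)) = -11*85 + (-10 + 2*√(27 + 13)) = -935 + (-10 + 2*√40) = -935 + (-10 + 2*(2*√10)) = -935 + (-10 + 4*√10) = -945 + 4*√10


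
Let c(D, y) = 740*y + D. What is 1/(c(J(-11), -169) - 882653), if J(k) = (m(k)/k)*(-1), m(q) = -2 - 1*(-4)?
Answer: -11/11084841 ≈ -9.9235e-7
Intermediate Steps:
m(q) = 2 (m(q) = -2 + 4 = 2)
J(k) = -2/k (J(k) = (2/k)*(-1) = -2/k)
c(D, y) = D + 740*y
1/(c(J(-11), -169) - 882653) = 1/((-2/(-11) + 740*(-169)) - 882653) = 1/((-2*(-1/11) - 125060) - 882653) = 1/((2/11 - 125060) - 882653) = 1/(-1375658/11 - 882653) = 1/(-11084841/11) = -11/11084841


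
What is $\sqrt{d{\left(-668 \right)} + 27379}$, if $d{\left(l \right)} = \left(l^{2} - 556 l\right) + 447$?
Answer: $\sqrt{845458} \approx 919.49$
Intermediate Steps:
$d{\left(l \right)} = 447 + l^{2} - 556 l$
$\sqrt{d{\left(-668 \right)} + 27379} = \sqrt{\left(447 + \left(-668\right)^{2} - -371408\right) + 27379} = \sqrt{\left(447 + 446224 + 371408\right) + 27379} = \sqrt{818079 + 27379} = \sqrt{845458}$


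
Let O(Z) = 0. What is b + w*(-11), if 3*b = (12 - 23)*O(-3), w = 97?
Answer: -1067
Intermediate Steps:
b = 0 (b = ((12 - 23)*0)/3 = (-11*0)/3 = (⅓)*0 = 0)
b + w*(-11) = 0 + 97*(-11) = 0 - 1067 = -1067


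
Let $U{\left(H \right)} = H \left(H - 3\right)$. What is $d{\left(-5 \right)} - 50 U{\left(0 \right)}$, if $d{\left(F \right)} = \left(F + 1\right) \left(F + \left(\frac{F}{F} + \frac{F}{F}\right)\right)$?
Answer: $12$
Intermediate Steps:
$U{\left(H \right)} = H \left(-3 + H\right)$
$d{\left(F \right)} = \left(1 + F\right) \left(2 + F\right)$ ($d{\left(F \right)} = \left(1 + F\right) \left(F + \left(1 + 1\right)\right) = \left(1 + F\right) \left(F + 2\right) = \left(1 + F\right) \left(2 + F\right)$)
$d{\left(-5 \right)} - 50 U{\left(0 \right)} = \left(2 + \left(-5\right)^{2} + 3 \left(-5\right)\right) - 50 \cdot 0 \left(-3 + 0\right) = \left(2 + 25 - 15\right) - 50 \cdot 0 \left(-3\right) = 12 - 0 = 12 + 0 = 12$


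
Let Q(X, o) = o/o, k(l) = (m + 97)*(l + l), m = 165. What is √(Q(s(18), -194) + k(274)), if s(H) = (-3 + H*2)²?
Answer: 3*√15953 ≈ 378.92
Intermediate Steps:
k(l) = 524*l (k(l) = (165 + 97)*(l + l) = 262*(2*l) = 524*l)
s(H) = (-3 + 2*H)²
Q(X, o) = 1
√(Q(s(18), -194) + k(274)) = √(1 + 524*274) = √(1 + 143576) = √143577 = 3*√15953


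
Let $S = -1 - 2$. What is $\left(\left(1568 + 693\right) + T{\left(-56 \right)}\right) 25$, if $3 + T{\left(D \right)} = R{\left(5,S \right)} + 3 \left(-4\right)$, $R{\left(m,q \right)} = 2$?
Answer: $56200$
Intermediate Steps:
$S = -3$ ($S = -1 - 2 = -3$)
$T{\left(D \right)} = -13$ ($T{\left(D \right)} = -3 + \left(2 + 3 \left(-4\right)\right) = -3 + \left(2 - 12\right) = -3 - 10 = -13$)
$\left(\left(1568 + 693\right) + T{\left(-56 \right)}\right) 25 = \left(\left(1568 + 693\right) - 13\right) 25 = \left(2261 - 13\right) 25 = 2248 \cdot 25 = 56200$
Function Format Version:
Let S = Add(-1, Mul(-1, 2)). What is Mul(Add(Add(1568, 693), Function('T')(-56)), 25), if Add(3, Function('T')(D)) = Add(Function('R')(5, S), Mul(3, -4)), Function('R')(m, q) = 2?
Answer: 56200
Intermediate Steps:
S = -3 (S = Add(-1, -2) = -3)
Function('T')(D) = -13 (Function('T')(D) = Add(-3, Add(2, Mul(3, -4))) = Add(-3, Add(2, -12)) = Add(-3, -10) = -13)
Mul(Add(Add(1568, 693), Function('T')(-56)), 25) = Mul(Add(Add(1568, 693), -13), 25) = Mul(Add(2261, -13), 25) = Mul(2248, 25) = 56200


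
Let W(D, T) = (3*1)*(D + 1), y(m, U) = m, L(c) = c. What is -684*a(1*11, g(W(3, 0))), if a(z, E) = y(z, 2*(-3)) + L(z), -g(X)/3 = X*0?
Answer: -15048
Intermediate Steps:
W(D, T) = 3 + 3*D (W(D, T) = 3*(1 + D) = 3 + 3*D)
g(X) = 0 (g(X) = -3*X*0 = -3*0 = 0)
a(z, E) = 2*z (a(z, E) = z + z = 2*z)
-684*a(1*11, g(W(3, 0))) = -1368*1*11 = -1368*11 = -684*22 = -15048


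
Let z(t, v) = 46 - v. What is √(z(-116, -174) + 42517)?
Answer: √42737 ≈ 206.73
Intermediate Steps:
√(z(-116, -174) + 42517) = √((46 - 1*(-174)) + 42517) = √((46 + 174) + 42517) = √(220 + 42517) = √42737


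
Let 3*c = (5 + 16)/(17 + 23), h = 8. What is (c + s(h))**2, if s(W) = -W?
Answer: 97969/1600 ≈ 61.231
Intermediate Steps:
c = 7/40 (c = ((5 + 16)/(17 + 23))/3 = (21/40)/3 = (21*(1/40))/3 = (1/3)*(21/40) = 7/40 ≈ 0.17500)
(c + s(h))**2 = (7/40 - 1*8)**2 = (7/40 - 8)**2 = (-313/40)**2 = 97969/1600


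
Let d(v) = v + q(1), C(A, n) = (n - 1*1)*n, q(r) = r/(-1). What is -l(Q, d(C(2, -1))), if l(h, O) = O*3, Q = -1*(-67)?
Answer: -3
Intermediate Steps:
q(r) = -r (q(r) = r*(-1) = -r)
C(A, n) = n*(-1 + n) (C(A, n) = (n - 1)*n = (-1 + n)*n = n*(-1 + n))
Q = 67
d(v) = -1 + v (d(v) = v - 1*1 = v - 1 = -1 + v)
l(h, O) = 3*O
-l(Q, d(C(2, -1))) = -3*(-1 - (-1 - 1)) = -3*(-1 - 1*(-2)) = -3*(-1 + 2) = -3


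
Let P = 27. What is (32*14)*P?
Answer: 12096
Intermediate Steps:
(32*14)*P = (32*14)*27 = 448*27 = 12096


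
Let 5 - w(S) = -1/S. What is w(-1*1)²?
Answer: 16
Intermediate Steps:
w(S) = 5 + 1/S (w(S) = 5 - (-1)/S = 5 + 1/S)
w(-1*1)² = (5 + 1/(-1*1))² = (5 + 1/(-1))² = (5 - 1)² = 4² = 16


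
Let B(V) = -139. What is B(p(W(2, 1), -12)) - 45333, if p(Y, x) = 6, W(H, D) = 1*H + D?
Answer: -45472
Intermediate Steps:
W(H, D) = D + H (W(H, D) = H + D = D + H)
B(p(W(2, 1), -12)) - 45333 = -139 - 45333 = -45472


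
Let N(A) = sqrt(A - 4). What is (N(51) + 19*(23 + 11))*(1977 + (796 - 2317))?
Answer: 294576 + 456*sqrt(47) ≈ 2.9770e+5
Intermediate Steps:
N(A) = sqrt(-4 + A)
(N(51) + 19*(23 + 11))*(1977 + (796 - 2317)) = (sqrt(-4 + 51) + 19*(23 + 11))*(1977 + (796 - 2317)) = (sqrt(47) + 19*34)*(1977 - 1521) = (sqrt(47) + 646)*456 = (646 + sqrt(47))*456 = 294576 + 456*sqrt(47)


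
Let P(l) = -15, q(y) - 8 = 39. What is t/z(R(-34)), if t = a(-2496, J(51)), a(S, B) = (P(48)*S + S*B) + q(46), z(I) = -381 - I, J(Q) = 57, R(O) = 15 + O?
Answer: 104785/362 ≈ 289.46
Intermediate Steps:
q(y) = 47 (q(y) = 8 + 39 = 47)
a(S, B) = 47 - 15*S + B*S (a(S, B) = (-15*S + S*B) + 47 = (-15*S + B*S) + 47 = 47 - 15*S + B*S)
t = -104785 (t = 47 - 15*(-2496) + 57*(-2496) = 47 + 37440 - 142272 = -104785)
t/z(R(-34)) = -104785/(-381 - (15 - 34)) = -104785/(-381 - 1*(-19)) = -104785/(-381 + 19) = -104785/(-362) = -104785*(-1/362) = 104785/362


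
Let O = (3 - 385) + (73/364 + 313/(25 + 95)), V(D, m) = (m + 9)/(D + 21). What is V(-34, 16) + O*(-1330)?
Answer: 78674273/156 ≈ 5.0432e+5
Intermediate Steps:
V(D, m) = (9 + m)/(21 + D)
O = -4140767/10920 (O = -382 + (73*(1/364) + 313/120) = -382 + (73/364 + 313*(1/120)) = -382 + (73/364 + 313/120) = -382 + 30673/10920 = -4140767/10920 ≈ -379.19)
V(-34, 16) + O*(-1330) = (9 + 16)/(21 - 34) - 4140767/10920*(-1330) = 25/(-13) + 78674573/156 = -1/13*25 + 78674573/156 = -25/13 + 78674573/156 = 78674273/156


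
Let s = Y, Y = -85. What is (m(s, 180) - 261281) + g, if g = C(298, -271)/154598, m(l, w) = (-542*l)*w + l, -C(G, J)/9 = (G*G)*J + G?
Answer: 620914652103/77299 ≈ 8.0326e+6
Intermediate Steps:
s = -85
C(G, J) = -9*G - 9*J*G² (C(G, J) = -9*((G*G)*J + G) = -9*(G²*J + G) = -9*(J*G² + G) = -9*(G + J*G²) = -9*G - 9*J*G²)
m(l, w) = l - 542*l*w (m(l, w) = -542*l*w + l = l - 542*l*w)
g = 108295137/77299 (g = -9*298*(1 + 298*(-271))/154598 = -9*298*(1 - 80758)*(1/154598) = -9*298*(-80757)*(1/154598) = 216590274*(1/154598) = 108295137/77299 ≈ 1401.0)
(m(s, 180) - 261281) + g = (-85*(1 - 542*180) - 261281) + 108295137/77299 = (-85*(1 - 97560) - 261281) + 108295137/77299 = (-85*(-97559) - 261281) + 108295137/77299 = (8292515 - 261281) + 108295137/77299 = 8031234 + 108295137/77299 = 620914652103/77299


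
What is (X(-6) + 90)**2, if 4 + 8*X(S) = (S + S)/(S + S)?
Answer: 514089/64 ≈ 8032.6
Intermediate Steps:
X(S) = -3/8 (X(S) = -1/2 + ((S + S)/(S + S))/8 = -1/2 + ((2*S)/((2*S)))/8 = -1/2 + ((2*S)*(1/(2*S)))/8 = -1/2 + (1/8)*1 = -1/2 + 1/8 = -3/8)
(X(-6) + 90)**2 = (-3/8 + 90)**2 = (717/8)**2 = 514089/64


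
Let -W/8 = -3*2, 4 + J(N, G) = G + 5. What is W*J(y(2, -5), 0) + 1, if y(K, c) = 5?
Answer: 49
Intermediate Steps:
J(N, G) = 1 + G (J(N, G) = -4 + (G + 5) = -4 + (5 + G) = 1 + G)
W = 48 (W = -(-24)*2 = -8*(-6) = 48)
W*J(y(2, -5), 0) + 1 = 48*(1 + 0) + 1 = 48*1 + 1 = 48 + 1 = 49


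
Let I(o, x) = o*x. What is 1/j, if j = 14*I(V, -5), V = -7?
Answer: 1/490 ≈ 0.0020408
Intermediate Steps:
j = 490 (j = 14*(-7*(-5)) = 14*35 = 490)
1/j = 1/490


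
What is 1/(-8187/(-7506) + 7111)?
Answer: 2502/17794451 ≈ 0.00014061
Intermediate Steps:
1/(-8187/(-7506) + 7111) = 1/(-8187*(-1/7506) + 7111) = 1/(2729/2502 + 7111) = 1/(17794451/2502) = 2502/17794451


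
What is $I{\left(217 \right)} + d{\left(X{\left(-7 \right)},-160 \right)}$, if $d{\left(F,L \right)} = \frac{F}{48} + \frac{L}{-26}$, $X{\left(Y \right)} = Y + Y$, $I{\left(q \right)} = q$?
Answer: $\frac{69533}{312} \approx 222.86$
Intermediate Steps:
$X{\left(Y \right)} = 2 Y$
$d{\left(F,L \right)} = - \frac{L}{26} + \frac{F}{48}$ ($d{\left(F,L \right)} = F \frac{1}{48} + L \left(- \frac{1}{26}\right) = \frac{F}{48} - \frac{L}{26} = - \frac{L}{26} + \frac{F}{48}$)
$I{\left(217 \right)} + d{\left(X{\left(-7 \right)},-160 \right)} = 217 + \left(\left(- \frac{1}{26}\right) \left(-160\right) + \frac{2 \left(-7\right)}{48}\right) = 217 + \left(\frac{80}{13} + \frac{1}{48} \left(-14\right)\right) = 217 + \left(\frac{80}{13} - \frac{7}{24}\right) = 217 + \frac{1829}{312} = \frac{69533}{312}$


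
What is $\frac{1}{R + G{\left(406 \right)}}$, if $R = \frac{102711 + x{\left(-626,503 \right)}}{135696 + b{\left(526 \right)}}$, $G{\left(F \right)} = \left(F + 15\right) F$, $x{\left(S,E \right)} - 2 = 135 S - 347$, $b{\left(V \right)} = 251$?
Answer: $\frac{135947}{23236894778} \approx 5.8505 \cdot 10^{-6}$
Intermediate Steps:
$x{\left(S,E \right)} = -345 + 135 S$ ($x{\left(S,E \right)} = 2 + \left(135 S - 347\right) = 2 + \left(-347 + 135 S\right) = -345 + 135 S$)
$G{\left(F \right)} = F \left(15 + F\right)$ ($G{\left(F \right)} = \left(15 + F\right) F = F \left(15 + F\right)$)
$R = \frac{17856}{135947}$ ($R = \frac{102711 + \left(-345 + 135 \left(-626\right)\right)}{135696 + 251} = \frac{102711 - 84855}{135947} = \left(102711 - 84855\right) \frac{1}{135947} = 17856 \cdot \frac{1}{135947} = \frac{17856}{135947} \approx 0.13135$)
$\frac{1}{R + G{\left(406 \right)}} = \frac{1}{\frac{17856}{135947} + 406 \left(15 + 406\right)} = \frac{1}{\frac{17856}{135947} + 406 \cdot 421} = \frac{1}{\frac{17856}{135947} + 170926} = \frac{1}{\frac{23236894778}{135947}} = \frac{135947}{23236894778}$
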